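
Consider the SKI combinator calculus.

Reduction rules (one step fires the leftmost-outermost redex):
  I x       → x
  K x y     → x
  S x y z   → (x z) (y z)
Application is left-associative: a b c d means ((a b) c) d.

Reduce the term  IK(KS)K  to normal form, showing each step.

Answer: normal form = KS  (in 2 steps)

Derivation:
  start: IK(KS)K
  step 1: K(KS)K
  step 2: KS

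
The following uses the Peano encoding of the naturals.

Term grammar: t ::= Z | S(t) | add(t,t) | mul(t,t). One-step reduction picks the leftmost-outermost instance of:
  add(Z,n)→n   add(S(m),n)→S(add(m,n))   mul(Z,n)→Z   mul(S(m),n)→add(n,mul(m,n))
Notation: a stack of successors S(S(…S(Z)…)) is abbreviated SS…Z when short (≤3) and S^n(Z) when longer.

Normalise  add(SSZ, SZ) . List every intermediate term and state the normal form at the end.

Answer: normal form = SSSZ  (in 3 steps)

Working:
  start: add(SSZ, SZ)
  step 1: S(add(SZ, SZ))
  step 2: S(S(add(Z, SZ)))
  step 3: SSSZ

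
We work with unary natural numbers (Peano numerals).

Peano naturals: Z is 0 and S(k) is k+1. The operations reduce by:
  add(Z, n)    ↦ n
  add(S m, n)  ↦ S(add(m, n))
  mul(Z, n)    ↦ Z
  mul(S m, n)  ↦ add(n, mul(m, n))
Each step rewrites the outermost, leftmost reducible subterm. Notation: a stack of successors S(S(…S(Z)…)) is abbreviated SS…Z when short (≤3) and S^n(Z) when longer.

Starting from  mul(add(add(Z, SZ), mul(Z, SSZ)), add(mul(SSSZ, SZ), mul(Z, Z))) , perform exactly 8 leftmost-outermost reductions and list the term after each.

  start: mul(add(add(Z, SZ), mul(Z, SSZ)), add(mul(SSSZ, SZ), mul(Z, Z)))
  →1  mul(add(SZ, mul(Z, SSZ)), add(mul(SSSZ, SZ), mul(Z, Z)))
  →2  mul(S(add(Z, mul(Z, SSZ))), add(mul(SSSZ, SZ), mul(Z, Z)))
  →3  add(add(mul(SSSZ, SZ), mul(Z, Z)), mul(add(Z, mul(Z, SSZ)), add(mul(SSSZ, SZ), mul(Z, Z))))
  →4  add(add(add(SZ, mul(SSZ, SZ)), mul(Z, Z)), mul(add(Z, mul(Z, SSZ)), add(mul(SSSZ, SZ), mul(Z, Z))))
  →5  add(add(S(add(Z, mul(SSZ, SZ))), mul(Z, Z)), mul(add(Z, mul(Z, SSZ)), add(mul(SSSZ, SZ), mul(Z, Z))))
  →6  add(S(add(add(Z, mul(SSZ, SZ)), mul(Z, Z))), mul(add(Z, mul(Z, SSZ)), add(mul(SSSZ, SZ), mul(Z, Z))))
  →7  S(add(add(add(Z, mul(SSZ, SZ)), mul(Z, Z)), mul(add(Z, mul(Z, SSZ)), add(mul(SSSZ, SZ), mul(Z, Z)))))
  →8  S(add(add(mul(SSZ, SZ), mul(Z, Z)), mul(add(Z, mul(Z, SSZ)), add(mul(SSSZ, SZ), mul(Z, Z)))))

Answer: after 8 steps: S(add(add(mul(SSZ, SZ), mul(Z, Z)), mul(add(Z, mul(Z, SSZ)), add(mul(SSSZ, SZ), mul(Z, Z)))))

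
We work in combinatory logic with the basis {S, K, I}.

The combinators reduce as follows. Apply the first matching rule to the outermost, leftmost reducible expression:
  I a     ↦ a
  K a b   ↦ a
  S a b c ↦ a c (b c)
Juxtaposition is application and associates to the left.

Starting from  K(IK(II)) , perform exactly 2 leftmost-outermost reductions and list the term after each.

  start: K(IK(II))
  step 1: K(K(II))
  step 2: K(KI)

Answer: after 2 steps: K(KI)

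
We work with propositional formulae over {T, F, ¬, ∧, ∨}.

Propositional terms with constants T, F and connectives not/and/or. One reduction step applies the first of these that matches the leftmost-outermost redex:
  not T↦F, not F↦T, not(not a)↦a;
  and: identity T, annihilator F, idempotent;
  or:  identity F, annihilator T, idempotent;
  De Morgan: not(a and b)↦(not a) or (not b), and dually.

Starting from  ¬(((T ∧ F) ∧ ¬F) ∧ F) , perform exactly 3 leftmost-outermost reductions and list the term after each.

  start: ¬(((T ∧ F) ∧ ¬F) ∧ F)
  [1] ¬((T ∧ F) ∧ ¬F) ∨ ¬F
  [2] (¬(T ∧ F) ∨ ¬¬F) ∨ ¬F
  [3] ((¬T ∨ ¬F) ∨ ¬¬F) ∨ ¬F

Answer: after 3 steps: ((¬T ∨ ¬F) ∨ ¬¬F) ∨ ¬F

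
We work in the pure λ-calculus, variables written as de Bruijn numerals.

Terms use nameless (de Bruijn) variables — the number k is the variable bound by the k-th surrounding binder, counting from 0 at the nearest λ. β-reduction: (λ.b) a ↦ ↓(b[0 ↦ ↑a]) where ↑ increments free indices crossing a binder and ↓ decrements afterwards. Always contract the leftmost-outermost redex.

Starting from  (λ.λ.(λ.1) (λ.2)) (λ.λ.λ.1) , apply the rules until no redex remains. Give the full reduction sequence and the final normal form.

  start: (λ.λ.(λ.1) (λ.2)) (λ.λ.λ.1)
  [1] λ.(λ.1) (λ.λ.λ.λ.1)
  [2] λ.0

Answer: normal form = λ.0  (in 2 steps)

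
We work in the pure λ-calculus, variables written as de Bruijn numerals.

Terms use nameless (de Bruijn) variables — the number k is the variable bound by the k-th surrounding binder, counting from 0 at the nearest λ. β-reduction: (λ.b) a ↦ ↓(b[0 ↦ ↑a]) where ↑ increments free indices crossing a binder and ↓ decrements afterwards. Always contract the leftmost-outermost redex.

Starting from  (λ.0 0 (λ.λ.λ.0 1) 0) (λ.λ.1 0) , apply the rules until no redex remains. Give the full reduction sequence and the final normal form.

  start: (λ.0 0 (λ.λ.λ.0 1) 0) (λ.λ.1 0)
  [1] (λ.λ.1 0) (λ.λ.1 0) (λ.λ.λ.0 1) (λ.λ.1 0)
  [2] (λ.(λ.λ.1 0) 0) (λ.λ.λ.0 1) (λ.λ.1 0)
  [3] (λ.λ.1 0) (λ.λ.λ.0 1) (λ.λ.1 0)
  [4] (λ.(λ.λ.λ.0 1) 0) (λ.λ.1 0)
  [5] (λ.λ.λ.0 1) (λ.λ.1 0)
  [6] λ.λ.0 1

Answer: normal form = λ.λ.0 1  (in 6 steps)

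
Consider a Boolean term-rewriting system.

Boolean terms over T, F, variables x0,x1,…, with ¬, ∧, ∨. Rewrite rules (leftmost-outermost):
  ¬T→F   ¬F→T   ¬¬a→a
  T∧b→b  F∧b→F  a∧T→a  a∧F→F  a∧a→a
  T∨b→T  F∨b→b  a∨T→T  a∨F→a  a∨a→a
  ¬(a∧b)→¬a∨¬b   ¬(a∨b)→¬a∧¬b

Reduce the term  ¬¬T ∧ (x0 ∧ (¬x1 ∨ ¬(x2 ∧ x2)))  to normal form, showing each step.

  start: ¬¬T ∧ (x0 ∧ (¬x1 ∨ ¬(x2 ∧ x2)))
  →1  T ∧ (x0 ∧ (¬x1 ∨ ¬(x2 ∧ x2)))
  →2  x0 ∧ (¬x1 ∨ ¬(x2 ∧ x2))
  →3  x0 ∧ (¬x1 ∨ (¬x2 ∨ ¬x2))
  →4  x0 ∧ (¬x1 ∨ ¬x2)

Answer: normal form = x0 ∧ (¬x1 ∨ ¬x2)  (in 4 steps)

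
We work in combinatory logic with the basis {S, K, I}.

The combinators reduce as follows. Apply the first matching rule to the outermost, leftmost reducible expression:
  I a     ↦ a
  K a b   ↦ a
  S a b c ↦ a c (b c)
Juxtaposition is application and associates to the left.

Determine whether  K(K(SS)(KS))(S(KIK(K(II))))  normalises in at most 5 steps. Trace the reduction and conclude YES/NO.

Answer: YES — reaches normal form SS in 2 ≤ 5 steps

Derivation:
  start: K(K(SS)(KS))(S(KIK(K(II))))
  step 1: K(SS)(KS)
  step 2: SS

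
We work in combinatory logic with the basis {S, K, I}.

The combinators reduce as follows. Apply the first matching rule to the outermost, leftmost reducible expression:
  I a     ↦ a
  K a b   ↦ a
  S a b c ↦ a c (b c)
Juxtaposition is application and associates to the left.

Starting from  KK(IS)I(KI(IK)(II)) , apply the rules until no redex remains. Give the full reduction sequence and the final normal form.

Answer: normal form = I  (in 2 steps)

Reduction:
  start: KK(IS)I(KI(IK)(II))
  step 1: KI(KI(IK)(II))
  step 2: I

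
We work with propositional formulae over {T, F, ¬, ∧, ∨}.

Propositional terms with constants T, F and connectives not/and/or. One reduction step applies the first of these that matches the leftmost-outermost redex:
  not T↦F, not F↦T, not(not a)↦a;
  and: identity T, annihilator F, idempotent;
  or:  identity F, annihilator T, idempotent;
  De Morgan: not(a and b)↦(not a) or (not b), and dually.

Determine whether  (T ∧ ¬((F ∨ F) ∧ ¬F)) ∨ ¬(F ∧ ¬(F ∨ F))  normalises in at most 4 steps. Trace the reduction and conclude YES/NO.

Answer: NO — after 4 steps the term is (¬F ∨ ¬¬F) ∨ ¬(F ∧ ¬(F ∨ F)), not yet normal

Derivation:
  start: (T ∧ ¬((F ∨ F) ∧ ¬F)) ∨ ¬(F ∧ ¬(F ∨ F))
  [1] ¬((F ∨ F) ∧ ¬F) ∨ ¬(F ∧ ¬(F ∨ F))
  [2] (¬(F ∨ F) ∨ ¬¬F) ∨ ¬(F ∧ ¬(F ∨ F))
  [3] ((¬F ∧ ¬F) ∨ ¬¬F) ∨ ¬(F ∧ ¬(F ∨ F))
  [4] (¬F ∨ ¬¬F) ∨ ¬(F ∧ ¬(F ∨ F))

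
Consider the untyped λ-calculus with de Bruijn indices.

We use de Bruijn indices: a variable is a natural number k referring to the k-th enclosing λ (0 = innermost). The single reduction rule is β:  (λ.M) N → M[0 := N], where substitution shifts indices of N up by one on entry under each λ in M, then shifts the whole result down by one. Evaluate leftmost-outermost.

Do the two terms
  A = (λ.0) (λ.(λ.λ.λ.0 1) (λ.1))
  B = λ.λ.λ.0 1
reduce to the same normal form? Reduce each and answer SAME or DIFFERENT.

Term A:
  start: (λ.0) (λ.(λ.λ.λ.0 1) (λ.1))
  [1] λ.(λ.λ.λ.0 1) (λ.1)
  [2] λ.λ.λ.0 1

Term B:
  start: λ.λ.λ.0 1

Answer: SAME — A ⇓ λ.λ.λ.0 1, B ⇓ λ.λ.λ.0 1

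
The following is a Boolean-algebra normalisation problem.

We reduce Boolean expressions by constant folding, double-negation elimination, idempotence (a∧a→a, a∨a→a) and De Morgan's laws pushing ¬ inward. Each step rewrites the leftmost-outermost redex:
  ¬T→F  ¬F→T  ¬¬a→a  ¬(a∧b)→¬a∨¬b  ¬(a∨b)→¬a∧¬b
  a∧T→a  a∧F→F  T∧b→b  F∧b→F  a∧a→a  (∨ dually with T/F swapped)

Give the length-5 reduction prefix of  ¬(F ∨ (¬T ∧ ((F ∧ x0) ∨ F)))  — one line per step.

Answer: after 5 steps: T ∨ ¬((F ∧ x0) ∨ F)

Derivation:
  start: ¬(F ∨ (¬T ∧ ((F ∧ x0) ∨ F)))
  [1] ¬F ∧ ¬(¬T ∧ ((F ∧ x0) ∨ F))
  [2] T ∧ ¬(¬T ∧ ((F ∧ x0) ∨ F))
  [3] ¬(¬T ∧ ((F ∧ x0) ∨ F))
  [4] ¬¬T ∨ ¬((F ∧ x0) ∨ F)
  [5] T ∨ ¬((F ∧ x0) ∨ F)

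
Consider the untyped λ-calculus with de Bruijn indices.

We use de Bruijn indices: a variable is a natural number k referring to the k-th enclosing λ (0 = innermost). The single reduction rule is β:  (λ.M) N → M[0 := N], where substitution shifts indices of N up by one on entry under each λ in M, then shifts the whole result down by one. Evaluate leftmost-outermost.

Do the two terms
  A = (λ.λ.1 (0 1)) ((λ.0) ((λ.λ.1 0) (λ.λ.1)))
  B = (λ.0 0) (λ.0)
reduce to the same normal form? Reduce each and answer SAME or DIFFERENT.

Term A:
  start: (λ.λ.1 (0 1)) ((λ.0) ((λ.λ.1 0) (λ.λ.1)))
  →1  λ.(λ.0) ((λ.λ.1 0) (λ.λ.1)) (0 ((λ.0) ((λ.λ.1 0) (λ.λ.1))))
  →2  λ.(λ.λ.1 0) (λ.λ.1) (0 ((λ.0) ((λ.λ.1 0) (λ.λ.1))))
  →3  λ.(λ.(λ.λ.1) 0) (0 ((λ.0) ((λ.λ.1 0) (λ.λ.1))))
  →4  λ.(λ.λ.1) (0 ((λ.0) ((λ.λ.1 0) (λ.λ.1))))
  →5  λ.λ.1 ((λ.0) ((λ.λ.1 0) (λ.λ.1)))
  →6  λ.λ.1 ((λ.λ.1 0) (λ.λ.1))
  →7  λ.λ.1 (λ.(λ.λ.1) 0)
  →8  λ.λ.1 (λ.λ.1)

Term B:
  start: (λ.0 0) (λ.0)
  →1  (λ.0) (λ.0)
  →2  λ.0

Answer: DIFFERENT — A ⇓ λ.λ.1 (λ.λ.1), B ⇓ λ.0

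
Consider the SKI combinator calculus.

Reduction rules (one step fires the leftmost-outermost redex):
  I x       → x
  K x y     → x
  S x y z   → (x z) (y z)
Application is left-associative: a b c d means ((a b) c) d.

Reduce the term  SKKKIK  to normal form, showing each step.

Answer: normal form = I  (in 3 steps)

Reduction:
  start: SKKKIK
  step 1: KK(KK)IK
  step 2: KIK
  step 3: I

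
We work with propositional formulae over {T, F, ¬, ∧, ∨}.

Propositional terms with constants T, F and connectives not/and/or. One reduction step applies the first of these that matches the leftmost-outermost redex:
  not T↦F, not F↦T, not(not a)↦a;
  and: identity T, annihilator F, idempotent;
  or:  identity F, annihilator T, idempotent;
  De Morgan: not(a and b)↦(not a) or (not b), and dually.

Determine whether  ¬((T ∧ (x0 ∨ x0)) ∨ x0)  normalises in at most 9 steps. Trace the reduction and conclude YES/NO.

Answer: YES — reaches normal form ¬x0 in 7 ≤ 9 steps

Reduction:
  start: ¬((T ∧ (x0 ∨ x0)) ∨ x0)
  [1] ¬(T ∧ (x0 ∨ x0)) ∧ ¬x0
  [2] (¬T ∨ ¬(x0 ∨ x0)) ∧ ¬x0
  [3] (F ∨ ¬(x0 ∨ x0)) ∧ ¬x0
  [4] ¬(x0 ∨ x0) ∧ ¬x0
  [5] (¬x0 ∧ ¬x0) ∧ ¬x0
  [6] ¬x0 ∧ ¬x0
  [7] ¬x0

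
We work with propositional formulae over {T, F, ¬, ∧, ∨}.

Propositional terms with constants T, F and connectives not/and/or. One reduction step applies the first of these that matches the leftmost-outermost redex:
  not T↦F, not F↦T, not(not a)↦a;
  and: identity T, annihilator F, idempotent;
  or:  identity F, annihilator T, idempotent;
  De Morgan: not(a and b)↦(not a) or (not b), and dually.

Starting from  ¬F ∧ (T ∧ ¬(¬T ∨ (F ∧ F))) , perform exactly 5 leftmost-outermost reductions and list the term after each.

Answer: after 5 steps: T ∧ ¬(F ∧ F)

Reduction:
  start: ¬F ∧ (T ∧ ¬(¬T ∨ (F ∧ F)))
  →1  T ∧ (T ∧ ¬(¬T ∨ (F ∧ F)))
  →2  T ∧ ¬(¬T ∨ (F ∧ F))
  →3  ¬(¬T ∨ (F ∧ F))
  →4  ¬¬T ∧ ¬(F ∧ F)
  →5  T ∧ ¬(F ∧ F)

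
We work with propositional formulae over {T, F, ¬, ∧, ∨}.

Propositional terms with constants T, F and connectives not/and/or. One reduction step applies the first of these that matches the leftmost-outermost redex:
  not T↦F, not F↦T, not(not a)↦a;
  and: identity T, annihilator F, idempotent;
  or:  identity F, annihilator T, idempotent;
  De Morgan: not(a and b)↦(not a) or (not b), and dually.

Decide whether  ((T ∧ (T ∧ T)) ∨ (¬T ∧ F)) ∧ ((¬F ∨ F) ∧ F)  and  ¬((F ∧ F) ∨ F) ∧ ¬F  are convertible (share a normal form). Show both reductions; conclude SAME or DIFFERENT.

Term A:
  start: ((T ∧ (T ∧ T)) ∨ (¬T ∧ F)) ∧ ((¬F ∨ F) ∧ F)
  →1  ((T ∧ T) ∨ (¬T ∧ F)) ∧ ((¬F ∨ F) ∧ F)
  →2  (T ∨ (¬T ∧ F)) ∧ ((¬F ∨ F) ∧ F)
  →3  T ∧ ((¬F ∨ F) ∧ F)
  →4  (¬F ∨ F) ∧ F
  →5  F

Term B:
  start: ¬((F ∧ F) ∨ F) ∧ ¬F
  →1  (¬(F ∧ F) ∧ ¬F) ∧ ¬F
  →2  ((¬F ∨ ¬F) ∧ ¬F) ∧ ¬F
  →3  (¬F ∧ ¬F) ∧ ¬F
  →4  ¬F ∧ ¬F
  →5  ¬F
  →6  T

Answer: DIFFERENT — A ⇓ F, B ⇓ T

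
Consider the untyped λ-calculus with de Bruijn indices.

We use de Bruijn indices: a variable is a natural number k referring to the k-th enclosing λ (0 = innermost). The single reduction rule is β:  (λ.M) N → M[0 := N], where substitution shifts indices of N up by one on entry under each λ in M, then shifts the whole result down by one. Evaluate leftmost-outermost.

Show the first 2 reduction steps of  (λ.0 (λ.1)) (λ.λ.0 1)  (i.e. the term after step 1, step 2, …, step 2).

  start: (λ.0 (λ.1)) (λ.λ.0 1)
  [1] (λ.λ.0 1) (λ.λ.λ.0 1)
  [2] λ.0 (λ.λ.λ.0 1)

Answer: after 2 steps: λ.0 (λ.λ.λ.0 1)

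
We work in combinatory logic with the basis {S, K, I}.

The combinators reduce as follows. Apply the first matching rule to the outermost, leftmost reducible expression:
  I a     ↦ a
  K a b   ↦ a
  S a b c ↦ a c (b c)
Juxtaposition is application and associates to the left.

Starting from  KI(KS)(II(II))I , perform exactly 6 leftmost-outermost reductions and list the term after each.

Answer: after 6 steps: I

Reduction:
  start: KI(KS)(II(II))I
  [1] I(II(II))I
  [2] II(II)I
  [3] I(II)I
  [4] III
  [5] II
  [6] I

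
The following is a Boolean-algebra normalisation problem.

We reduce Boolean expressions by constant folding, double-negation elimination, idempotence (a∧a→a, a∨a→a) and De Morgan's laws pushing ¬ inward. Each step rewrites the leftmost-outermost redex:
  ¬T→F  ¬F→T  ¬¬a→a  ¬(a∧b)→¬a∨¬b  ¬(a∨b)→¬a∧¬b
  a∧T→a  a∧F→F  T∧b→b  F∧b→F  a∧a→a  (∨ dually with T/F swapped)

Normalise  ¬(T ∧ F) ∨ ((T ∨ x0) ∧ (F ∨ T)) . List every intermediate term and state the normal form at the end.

  start: ¬(T ∧ F) ∨ ((T ∨ x0) ∧ (F ∨ T))
  [1] (¬T ∨ ¬F) ∨ ((T ∨ x0) ∧ (F ∨ T))
  [2] (F ∨ ¬F) ∨ ((T ∨ x0) ∧ (F ∨ T))
  [3] ¬F ∨ ((T ∨ x0) ∧ (F ∨ T))
  [4] T ∨ ((T ∨ x0) ∧ (F ∨ T))
  [5] T

Answer: normal form = T  (in 5 steps)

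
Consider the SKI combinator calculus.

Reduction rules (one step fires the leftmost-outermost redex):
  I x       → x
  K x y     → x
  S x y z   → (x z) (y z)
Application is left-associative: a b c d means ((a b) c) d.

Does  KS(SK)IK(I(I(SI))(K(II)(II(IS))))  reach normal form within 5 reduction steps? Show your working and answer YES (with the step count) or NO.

Answer: NO — after 5 steps the term is SI(K(II)(II(IS)))(K(I(I(SI))(K(II)(II(IS))))), not yet normal

Working:
  start: KS(SK)IK(I(I(SI))(K(II)(II(IS))))
  [1] SIK(I(I(SI))(K(II)(II(IS))))
  [2] I(I(I(SI))(K(II)(II(IS))))(K(I(I(SI))(K(II)(II(IS)))))
  [3] I(I(SI))(K(II)(II(IS)))(K(I(I(SI))(K(II)(II(IS)))))
  [4] I(SI)(K(II)(II(IS)))(K(I(I(SI))(K(II)(II(IS)))))
  [5] SI(K(II)(II(IS)))(K(I(I(SI))(K(II)(II(IS)))))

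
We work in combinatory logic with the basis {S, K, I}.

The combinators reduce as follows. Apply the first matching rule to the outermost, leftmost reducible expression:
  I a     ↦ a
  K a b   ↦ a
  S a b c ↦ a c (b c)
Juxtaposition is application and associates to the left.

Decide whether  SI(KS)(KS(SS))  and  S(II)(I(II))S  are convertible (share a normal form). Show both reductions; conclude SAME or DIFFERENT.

Answer: SAME — A ⇓ SS, B ⇓ SS

Working:
Term A:
  start: SI(KS)(KS(SS))
  step 1: I(KS(SS))(KS(KS(SS)))
  step 2: KS(SS)(KS(KS(SS)))
  step 3: S(KS(KS(SS)))
  step 4: SS

Term B:
  start: S(II)(I(II))S
  step 1: IIS(I(II)S)
  step 2: IS(I(II)S)
  step 3: S(I(II)S)
  step 4: S(IIS)
  step 5: S(IS)
  step 6: SS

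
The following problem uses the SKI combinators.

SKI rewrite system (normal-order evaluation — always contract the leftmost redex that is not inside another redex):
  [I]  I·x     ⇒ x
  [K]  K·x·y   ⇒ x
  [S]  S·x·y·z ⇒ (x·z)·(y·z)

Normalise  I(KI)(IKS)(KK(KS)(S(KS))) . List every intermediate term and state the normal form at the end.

  start: I(KI)(IKS)(KK(KS)(S(KS)))
  [1] KI(IKS)(KK(KS)(S(KS)))
  [2] I(KK(KS)(S(KS)))
  [3] KK(KS)(S(KS))
  [4] K(S(KS))

Answer: normal form = K(S(KS))  (in 4 steps)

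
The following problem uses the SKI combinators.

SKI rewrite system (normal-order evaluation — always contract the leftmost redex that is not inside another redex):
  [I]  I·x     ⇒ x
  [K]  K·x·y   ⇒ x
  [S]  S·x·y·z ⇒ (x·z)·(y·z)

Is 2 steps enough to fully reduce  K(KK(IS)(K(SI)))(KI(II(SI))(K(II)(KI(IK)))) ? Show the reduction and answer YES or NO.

  start: K(KK(IS)(K(SI)))(KI(II(SI))(K(II)(KI(IK))))
  →1  KK(IS)(K(SI))
  →2  K(K(SI))

Answer: YES — reaches normal form K(K(SI)) in 2 ≤ 2 steps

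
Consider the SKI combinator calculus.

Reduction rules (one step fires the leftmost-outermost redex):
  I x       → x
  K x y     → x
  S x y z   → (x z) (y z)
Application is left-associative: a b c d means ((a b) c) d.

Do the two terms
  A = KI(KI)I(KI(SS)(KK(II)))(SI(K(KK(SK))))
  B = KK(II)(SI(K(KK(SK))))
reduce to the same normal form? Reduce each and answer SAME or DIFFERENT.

Term A:
  start: KI(KI)I(KI(SS)(KK(II)))(SI(K(KK(SK))))
  →1  II(KI(SS)(KK(II)))(SI(K(KK(SK))))
  →2  I(KI(SS)(KK(II)))(SI(K(KK(SK))))
  →3  KI(SS)(KK(II))(SI(K(KK(SK))))
  →4  I(KK(II))(SI(K(KK(SK))))
  →5  KK(II)(SI(K(KK(SK))))
  →6  K(SI(K(KK(SK))))
  →7  K(SI(KK))

Term B:
  start: KK(II)(SI(K(KK(SK))))
  →1  K(SI(K(KK(SK))))
  →2  K(SI(KK))

Answer: SAME — A ⇓ K(SI(KK)), B ⇓ K(SI(KK))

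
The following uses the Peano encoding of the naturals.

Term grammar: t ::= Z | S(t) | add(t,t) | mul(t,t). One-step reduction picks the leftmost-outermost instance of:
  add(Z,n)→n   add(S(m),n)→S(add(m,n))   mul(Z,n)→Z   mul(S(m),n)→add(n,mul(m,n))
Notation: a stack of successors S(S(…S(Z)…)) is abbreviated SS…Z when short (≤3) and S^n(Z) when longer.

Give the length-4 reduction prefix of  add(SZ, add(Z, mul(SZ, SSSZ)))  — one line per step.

  start: add(SZ, add(Z, mul(SZ, SSSZ)))
  [1] S(add(Z, add(Z, mul(SZ, SSSZ))))
  [2] S(add(Z, mul(SZ, SSSZ)))
  [3] S(mul(SZ, SSSZ))
  [4] S(add(SSSZ, mul(Z, SSSZ)))

Answer: after 4 steps: S(add(SSSZ, mul(Z, SSSZ)))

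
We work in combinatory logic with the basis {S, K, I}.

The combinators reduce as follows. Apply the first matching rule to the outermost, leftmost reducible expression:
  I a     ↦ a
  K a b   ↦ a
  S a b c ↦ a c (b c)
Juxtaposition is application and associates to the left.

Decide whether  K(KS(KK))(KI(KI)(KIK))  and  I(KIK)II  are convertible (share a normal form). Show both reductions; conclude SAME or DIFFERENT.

Answer: DIFFERENT — A ⇓ S, B ⇓ I

Reduction:
Term A:
  start: K(KS(KK))(KI(KI)(KIK))
  →1  KS(KK)
  →2  S

Term B:
  start: I(KIK)II
  →1  KIKII
  →2  III
  →3  II
  →4  I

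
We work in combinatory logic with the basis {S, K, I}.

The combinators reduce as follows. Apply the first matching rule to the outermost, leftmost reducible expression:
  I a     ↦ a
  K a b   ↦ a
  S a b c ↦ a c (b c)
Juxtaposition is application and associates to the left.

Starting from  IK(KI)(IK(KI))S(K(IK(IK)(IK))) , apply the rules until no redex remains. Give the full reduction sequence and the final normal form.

Answer: normal form = KK  (in 7 steps)

Working:
  start: IK(KI)(IK(KI))S(K(IK(IK)(IK)))
  step 1: K(KI)(IK(KI))S(K(IK(IK)(IK)))
  step 2: KIS(K(IK(IK)(IK)))
  step 3: I(K(IK(IK)(IK)))
  step 4: K(IK(IK)(IK))
  step 5: K(K(IK)(IK))
  step 6: K(IK)
  step 7: KK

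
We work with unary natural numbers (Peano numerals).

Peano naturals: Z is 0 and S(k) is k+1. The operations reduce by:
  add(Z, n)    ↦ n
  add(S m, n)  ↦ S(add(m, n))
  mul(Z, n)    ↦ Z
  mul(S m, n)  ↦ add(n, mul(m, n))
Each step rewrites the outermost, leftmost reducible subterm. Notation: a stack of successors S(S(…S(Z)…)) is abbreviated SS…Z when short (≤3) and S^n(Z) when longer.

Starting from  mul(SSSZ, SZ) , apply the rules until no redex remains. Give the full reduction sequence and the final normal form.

  start: mul(SSSZ, SZ)
  [1] add(SZ, mul(SSZ, SZ))
  [2] S(add(Z, mul(SSZ, SZ)))
  [3] S(mul(SSZ, SZ))
  [4] S(add(SZ, mul(SZ, SZ)))
  [5] S(S(add(Z, mul(SZ, SZ))))
  [6] S(S(mul(SZ, SZ)))
  [7] S(S(add(SZ, mul(Z, SZ))))
  [8] S(S(S(add(Z, mul(Z, SZ)))))
  [9] S(S(S(mul(Z, SZ))))
  [10] SSSZ

Answer: normal form = SSSZ  (in 10 steps)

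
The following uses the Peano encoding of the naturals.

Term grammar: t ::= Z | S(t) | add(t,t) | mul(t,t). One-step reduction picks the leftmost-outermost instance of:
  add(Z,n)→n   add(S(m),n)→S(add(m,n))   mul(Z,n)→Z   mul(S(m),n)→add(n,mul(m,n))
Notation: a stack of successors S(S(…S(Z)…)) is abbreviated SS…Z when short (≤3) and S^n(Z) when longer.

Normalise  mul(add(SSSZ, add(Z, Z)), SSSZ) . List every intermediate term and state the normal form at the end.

  start: mul(add(SSSZ, add(Z, Z)), SSSZ)
  [1] mul(S(add(SSZ, add(Z, Z))), SSSZ)
  [2] add(SSSZ, mul(add(SSZ, add(Z, Z)), SSSZ))
  [3] S(add(SSZ, mul(add(SSZ, add(Z, Z)), SSSZ)))
  [4] S(S(add(SZ, mul(add(SSZ, add(Z, Z)), SSSZ))))
  [5] S(S(S(add(Z, mul(add(SSZ, add(Z, Z)), SSSZ)))))
  [6] S(S(S(mul(add(SSZ, add(Z, Z)), SSSZ))))
  [7] S(S(S(mul(S(add(SZ, add(Z, Z))), SSSZ))))
  [8] S(S(S(add(SSSZ, mul(add(SZ, add(Z, Z)), SSSZ)))))
  [9] S(S(S(S(add(SSZ, mul(add(SZ, add(Z, Z)), SSSZ))))))
  [10] S(S(S(S(S(add(SZ, mul(add(SZ, add(Z, Z)), SSSZ)))))))
  [11] S(S(S(S(S(S(add(Z, mul(add(SZ, add(Z, Z)), SSSZ))))))))
  [12] S(S(S(S(S(S(mul(add(SZ, add(Z, Z)), SSSZ)))))))
  [13] S(S(S(S(S(S(mul(S(add(Z, add(Z, Z))), SSSZ)))))))
  [14] S(S(S(S(S(S(add(SSSZ, mul(add(Z, add(Z, Z)), SSSZ))))))))
  [15] S(S(S(S(S(S(S(add(SSZ, mul(add(Z, add(Z, Z)), SSSZ)))))))))
  [16] S(S(S(S(S(S(S(S(add(SZ, mul(add(Z, add(Z, Z)), SSSZ))))))))))
  [17] S(S(S(S(S(S(S(S(S(add(Z, mul(add(Z, add(Z, Z)), SSSZ)))))))))))
  [18] S(S(S(S(S(S(S(S(S(mul(add(Z, add(Z, Z)), SSSZ))))))))))
  [19] S(S(S(S(S(S(S(S(S(mul(add(Z, Z), SSSZ))))))))))
  [20] S(S(S(S(S(S(S(S(S(mul(Z, SSSZ))))))))))
  [21] S^9(Z)

Answer: normal form = S^9(Z)  (in 21 steps)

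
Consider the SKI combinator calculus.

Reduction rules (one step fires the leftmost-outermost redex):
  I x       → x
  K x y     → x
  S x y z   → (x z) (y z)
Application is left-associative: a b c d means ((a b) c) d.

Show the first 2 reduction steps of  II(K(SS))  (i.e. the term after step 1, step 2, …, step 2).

  start: II(K(SS))
  [1] I(K(SS))
  [2] K(SS)

Answer: after 2 steps: K(SS)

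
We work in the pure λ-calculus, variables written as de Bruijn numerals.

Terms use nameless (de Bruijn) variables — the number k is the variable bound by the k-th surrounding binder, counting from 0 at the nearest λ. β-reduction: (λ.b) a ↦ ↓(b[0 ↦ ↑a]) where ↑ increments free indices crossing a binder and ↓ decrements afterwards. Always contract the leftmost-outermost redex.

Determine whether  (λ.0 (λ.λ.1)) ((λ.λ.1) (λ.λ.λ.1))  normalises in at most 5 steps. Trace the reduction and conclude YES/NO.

  start: (λ.0 (λ.λ.1)) ((λ.λ.1) (λ.λ.λ.1))
  step 1: (λ.λ.1) (λ.λ.λ.1) (λ.λ.1)
  step 2: (λ.λ.λ.λ.1) (λ.λ.1)
  step 3: λ.λ.λ.1

Answer: YES — reaches normal form λ.λ.λ.1 in 3 ≤ 5 steps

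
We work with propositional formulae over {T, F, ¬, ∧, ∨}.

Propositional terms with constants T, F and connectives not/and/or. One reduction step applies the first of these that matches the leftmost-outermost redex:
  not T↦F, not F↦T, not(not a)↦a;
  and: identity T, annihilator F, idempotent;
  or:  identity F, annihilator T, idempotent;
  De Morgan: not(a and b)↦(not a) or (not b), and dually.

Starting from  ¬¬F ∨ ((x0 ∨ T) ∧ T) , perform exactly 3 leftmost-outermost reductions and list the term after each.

Answer: after 3 steps: x0 ∨ T

Working:
  start: ¬¬F ∨ ((x0 ∨ T) ∧ T)
  →1  F ∨ ((x0 ∨ T) ∧ T)
  →2  (x0 ∨ T) ∧ T
  →3  x0 ∨ T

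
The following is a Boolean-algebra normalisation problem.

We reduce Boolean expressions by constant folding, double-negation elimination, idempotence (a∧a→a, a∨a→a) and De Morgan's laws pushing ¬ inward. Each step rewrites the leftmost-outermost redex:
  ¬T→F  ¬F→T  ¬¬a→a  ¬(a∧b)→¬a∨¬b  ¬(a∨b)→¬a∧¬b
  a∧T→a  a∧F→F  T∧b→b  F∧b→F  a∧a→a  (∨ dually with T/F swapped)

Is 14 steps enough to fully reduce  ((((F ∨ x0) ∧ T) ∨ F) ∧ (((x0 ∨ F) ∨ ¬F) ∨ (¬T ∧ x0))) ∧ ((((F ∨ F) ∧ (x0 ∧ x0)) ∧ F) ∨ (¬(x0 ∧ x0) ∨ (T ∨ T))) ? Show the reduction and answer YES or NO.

Answer: NO — after 14 steps the term is x0 ∧ T, not yet normal

Reduction:
  start: ((((F ∨ x0) ∧ T) ∨ F) ∧ (((x0 ∨ F) ∨ ¬F) ∨ (¬T ∧ x0))) ∧ ((((F ∨ F) ∧ (x0 ∧ x0)) ∧ F) ∨ (¬(x0 ∧ x0) ∨ (T ∨ T)))
  step 1: (((F ∨ x0) ∧ T) ∧ (((x0 ∨ F) ∨ ¬F) ∨ (¬T ∧ x0))) ∧ ((((F ∨ F) ∧ (x0 ∧ x0)) ∧ F) ∨ (¬(x0 ∧ x0) ∨ (T ∨ T)))
  step 2: ((F ∨ x0) ∧ (((x0 ∨ F) ∨ ¬F) ∨ (¬T ∧ x0))) ∧ ((((F ∨ F) ∧ (x0 ∧ x0)) ∧ F) ∨ (¬(x0 ∧ x0) ∨ (T ∨ T)))
  step 3: (x0 ∧ (((x0 ∨ F) ∨ ¬F) ∨ (¬T ∧ x0))) ∧ ((((F ∨ F) ∧ (x0 ∧ x0)) ∧ F) ∨ (¬(x0 ∧ x0) ∨ (T ∨ T)))
  step 4: (x0 ∧ ((x0 ∨ ¬F) ∨ (¬T ∧ x0))) ∧ ((((F ∨ F) ∧ (x0 ∧ x0)) ∧ F) ∨ (¬(x0 ∧ x0) ∨ (T ∨ T)))
  step 5: (x0 ∧ ((x0 ∨ T) ∨ (¬T ∧ x0))) ∧ ((((F ∨ F) ∧ (x0 ∧ x0)) ∧ F) ∨ (¬(x0 ∧ x0) ∨ (T ∨ T)))
  step 6: (x0 ∧ (T ∨ (¬T ∧ x0))) ∧ ((((F ∨ F) ∧ (x0 ∧ x0)) ∧ F) ∨ (¬(x0 ∧ x0) ∨ (T ∨ T)))
  step 7: (x0 ∧ T) ∧ ((((F ∨ F) ∧ (x0 ∧ x0)) ∧ F) ∨ (¬(x0 ∧ x0) ∨ (T ∨ T)))
  step 8: x0 ∧ ((((F ∨ F) ∧ (x0 ∧ x0)) ∧ F) ∨ (¬(x0 ∧ x0) ∨ (T ∨ T)))
  step 9: x0 ∧ (F ∨ (¬(x0 ∧ x0) ∨ (T ∨ T)))
  step 10: x0 ∧ (¬(x0 ∧ x0) ∨ (T ∨ T))
  step 11: x0 ∧ ((¬x0 ∨ ¬x0) ∨ (T ∨ T))
  step 12: x0 ∧ (¬x0 ∨ (T ∨ T))
  step 13: x0 ∧ (¬x0 ∨ T)
  step 14: x0 ∧ T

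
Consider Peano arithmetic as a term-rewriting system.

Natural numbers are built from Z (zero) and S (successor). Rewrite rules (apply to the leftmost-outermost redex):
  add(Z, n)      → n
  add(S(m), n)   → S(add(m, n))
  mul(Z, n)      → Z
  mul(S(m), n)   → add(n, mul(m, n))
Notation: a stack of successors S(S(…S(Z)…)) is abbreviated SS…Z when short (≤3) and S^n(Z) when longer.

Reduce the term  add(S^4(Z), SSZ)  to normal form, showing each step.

  start: add(S^4(Z), SSZ)
  [1] S(add(SSSZ, SSZ))
  [2] S(S(add(SSZ, SSZ)))
  [3] S(S(S(add(SZ, SSZ))))
  [4] S(S(S(S(add(Z, SSZ)))))
  [5] S^6(Z)

Answer: normal form = S^6(Z)  (in 5 steps)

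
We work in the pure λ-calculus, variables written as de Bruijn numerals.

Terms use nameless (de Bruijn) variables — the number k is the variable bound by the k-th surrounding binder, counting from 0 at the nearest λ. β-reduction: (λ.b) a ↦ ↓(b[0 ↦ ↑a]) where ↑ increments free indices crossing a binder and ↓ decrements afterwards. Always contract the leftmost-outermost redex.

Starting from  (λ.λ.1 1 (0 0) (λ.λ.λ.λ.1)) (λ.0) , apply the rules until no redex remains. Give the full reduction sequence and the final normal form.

Answer: normal form = λ.0 0 (λ.λ.λ.λ.1)  (in 3 steps)

Reduction:
  start: (λ.λ.1 1 (0 0) (λ.λ.λ.λ.1)) (λ.0)
  step 1: λ.(λ.0) (λ.0) (0 0) (λ.λ.λ.λ.1)
  step 2: λ.(λ.0) (0 0) (λ.λ.λ.λ.1)
  step 3: λ.0 0 (λ.λ.λ.λ.1)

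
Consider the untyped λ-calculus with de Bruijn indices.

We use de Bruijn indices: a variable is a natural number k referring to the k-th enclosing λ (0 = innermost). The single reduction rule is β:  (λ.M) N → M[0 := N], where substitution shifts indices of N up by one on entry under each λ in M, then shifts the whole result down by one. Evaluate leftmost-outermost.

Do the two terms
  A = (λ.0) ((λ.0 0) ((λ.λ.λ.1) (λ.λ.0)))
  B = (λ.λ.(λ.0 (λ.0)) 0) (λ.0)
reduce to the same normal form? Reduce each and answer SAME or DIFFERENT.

Answer: DIFFERENT — A ⇓ λ.λ.λ.1, B ⇓ λ.0 (λ.0)

Reduction:
Term A:
  start: (λ.0) ((λ.0 0) ((λ.λ.λ.1) (λ.λ.0)))
  [1] (λ.0 0) ((λ.λ.λ.1) (λ.λ.0))
  [2] (λ.λ.λ.1) (λ.λ.0) ((λ.λ.λ.1) (λ.λ.0))
  [3] (λ.λ.1) ((λ.λ.λ.1) (λ.λ.0))
  [4] λ.(λ.λ.λ.1) (λ.λ.0)
  [5] λ.λ.λ.1

Term B:
  start: (λ.λ.(λ.0 (λ.0)) 0) (λ.0)
  [1] λ.(λ.0 (λ.0)) 0
  [2] λ.0 (λ.0)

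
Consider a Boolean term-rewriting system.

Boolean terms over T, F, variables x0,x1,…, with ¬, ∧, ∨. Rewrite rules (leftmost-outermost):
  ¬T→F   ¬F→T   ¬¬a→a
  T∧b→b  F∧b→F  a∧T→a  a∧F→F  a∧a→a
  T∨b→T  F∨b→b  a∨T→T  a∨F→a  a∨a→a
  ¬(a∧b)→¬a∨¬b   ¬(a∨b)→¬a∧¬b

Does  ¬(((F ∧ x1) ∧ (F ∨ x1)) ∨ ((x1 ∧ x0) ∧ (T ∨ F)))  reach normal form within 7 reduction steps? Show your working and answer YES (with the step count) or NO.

  start: ¬(((F ∧ x1) ∧ (F ∨ x1)) ∨ ((x1 ∧ x0) ∧ (T ∨ F)))
  step 1: ¬((F ∧ x1) ∧ (F ∨ x1)) ∧ ¬((x1 ∧ x0) ∧ (T ∨ F))
  step 2: (¬(F ∧ x1) ∨ ¬(F ∨ x1)) ∧ ¬((x1 ∧ x0) ∧ (T ∨ F))
  step 3: ((¬F ∨ ¬x1) ∨ ¬(F ∨ x1)) ∧ ¬((x1 ∧ x0) ∧ (T ∨ F))
  step 4: ((T ∨ ¬x1) ∨ ¬(F ∨ x1)) ∧ ¬((x1 ∧ x0) ∧ (T ∨ F))
  step 5: (T ∨ ¬(F ∨ x1)) ∧ ¬((x1 ∧ x0) ∧ (T ∨ F))
  step 6: T ∧ ¬((x1 ∧ x0) ∧ (T ∨ F))
  step 7: ¬((x1 ∧ x0) ∧ (T ∨ F))

Answer: NO — after 7 steps the term is ¬((x1 ∧ x0) ∧ (T ∨ F)), not yet normal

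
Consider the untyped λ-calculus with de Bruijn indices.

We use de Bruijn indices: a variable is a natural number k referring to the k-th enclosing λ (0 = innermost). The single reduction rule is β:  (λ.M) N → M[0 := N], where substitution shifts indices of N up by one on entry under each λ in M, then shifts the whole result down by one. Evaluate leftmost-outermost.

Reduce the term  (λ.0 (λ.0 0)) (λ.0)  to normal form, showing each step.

  start: (λ.0 (λ.0 0)) (λ.0)
  step 1: (λ.0) (λ.0 0)
  step 2: λ.0 0

Answer: normal form = λ.0 0  (in 2 steps)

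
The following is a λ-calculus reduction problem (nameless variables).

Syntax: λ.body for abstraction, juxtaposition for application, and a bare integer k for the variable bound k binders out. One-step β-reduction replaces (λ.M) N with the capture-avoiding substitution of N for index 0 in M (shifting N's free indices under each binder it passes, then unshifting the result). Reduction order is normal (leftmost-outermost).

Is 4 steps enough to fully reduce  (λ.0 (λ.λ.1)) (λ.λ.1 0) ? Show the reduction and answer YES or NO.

Answer: YES — reaches normal form λ.λ.1 in 3 ≤ 4 steps

Working:
  start: (λ.0 (λ.λ.1)) (λ.λ.1 0)
  [1] (λ.λ.1 0) (λ.λ.1)
  [2] λ.(λ.λ.1) 0
  [3] λ.λ.1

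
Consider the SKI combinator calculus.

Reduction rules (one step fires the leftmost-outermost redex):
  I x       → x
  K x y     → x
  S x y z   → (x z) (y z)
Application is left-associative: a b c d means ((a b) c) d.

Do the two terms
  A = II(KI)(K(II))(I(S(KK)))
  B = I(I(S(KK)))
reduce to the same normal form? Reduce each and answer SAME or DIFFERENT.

Term A:
  start: II(KI)(K(II))(I(S(KK)))
  →1  I(KI)(K(II))(I(S(KK)))
  →2  KI(K(II))(I(S(KK)))
  →3  I(I(S(KK)))
  →4  I(S(KK))
  →5  S(KK)

Term B:
  start: I(I(S(KK)))
  →1  I(S(KK))
  →2  S(KK)

Answer: SAME — A ⇓ S(KK), B ⇓ S(KK)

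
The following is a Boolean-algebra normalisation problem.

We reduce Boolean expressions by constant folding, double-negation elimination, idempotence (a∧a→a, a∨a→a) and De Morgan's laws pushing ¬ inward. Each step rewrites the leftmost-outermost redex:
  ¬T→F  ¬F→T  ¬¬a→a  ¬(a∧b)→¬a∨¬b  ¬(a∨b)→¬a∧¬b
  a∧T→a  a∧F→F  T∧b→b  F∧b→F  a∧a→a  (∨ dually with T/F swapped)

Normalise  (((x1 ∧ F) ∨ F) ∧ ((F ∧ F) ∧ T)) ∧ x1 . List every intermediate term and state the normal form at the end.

Answer: normal form = F  (in 4 steps)

Derivation:
  start: (((x1 ∧ F) ∨ F) ∧ ((F ∧ F) ∧ T)) ∧ x1
  step 1: ((x1 ∧ F) ∧ ((F ∧ F) ∧ T)) ∧ x1
  step 2: (F ∧ ((F ∧ F) ∧ T)) ∧ x1
  step 3: F ∧ x1
  step 4: F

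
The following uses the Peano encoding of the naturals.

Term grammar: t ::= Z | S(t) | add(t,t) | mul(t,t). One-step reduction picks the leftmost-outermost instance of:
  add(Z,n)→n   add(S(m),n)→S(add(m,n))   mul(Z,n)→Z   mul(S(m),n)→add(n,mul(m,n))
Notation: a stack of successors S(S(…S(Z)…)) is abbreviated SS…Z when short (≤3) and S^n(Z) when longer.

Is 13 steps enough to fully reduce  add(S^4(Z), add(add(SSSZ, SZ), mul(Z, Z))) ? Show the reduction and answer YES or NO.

Answer: NO — after 13 steps the term is S(S(S(S(S(S(S(S(add(Z, mul(Z, Z)))))))))), not yet normal

Working:
  start: add(S^4(Z), add(add(SSSZ, SZ), mul(Z, Z)))
  step 1: S(add(SSSZ, add(add(SSSZ, SZ), mul(Z, Z))))
  step 2: S(S(add(SSZ, add(add(SSSZ, SZ), mul(Z, Z)))))
  step 3: S(S(S(add(SZ, add(add(SSSZ, SZ), mul(Z, Z))))))
  step 4: S(S(S(S(add(Z, add(add(SSSZ, SZ), mul(Z, Z)))))))
  step 5: S(S(S(S(add(add(SSSZ, SZ), mul(Z, Z))))))
  step 6: S(S(S(S(add(S(add(SSZ, SZ)), mul(Z, Z))))))
  step 7: S(S(S(S(S(add(add(SSZ, SZ), mul(Z, Z)))))))
  step 8: S(S(S(S(S(add(S(add(SZ, SZ)), mul(Z, Z)))))))
  step 9: S(S(S(S(S(S(add(add(SZ, SZ), mul(Z, Z))))))))
  step 10: S(S(S(S(S(S(add(S(add(Z, SZ)), mul(Z, Z))))))))
  step 11: S(S(S(S(S(S(S(add(add(Z, SZ), mul(Z, Z)))))))))
  step 12: S(S(S(S(S(S(S(add(SZ, mul(Z, Z)))))))))
  step 13: S(S(S(S(S(S(S(S(add(Z, mul(Z, Z))))))))))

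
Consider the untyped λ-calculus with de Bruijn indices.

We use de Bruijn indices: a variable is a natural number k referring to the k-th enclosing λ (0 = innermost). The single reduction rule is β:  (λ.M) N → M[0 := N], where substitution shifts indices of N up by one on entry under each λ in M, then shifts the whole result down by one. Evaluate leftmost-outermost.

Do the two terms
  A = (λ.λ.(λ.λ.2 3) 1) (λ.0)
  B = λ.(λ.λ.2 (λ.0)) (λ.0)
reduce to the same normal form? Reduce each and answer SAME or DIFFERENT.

Term A:
  start: (λ.λ.(λ.λ.2 3) 1) (λ.0)
  [1] λ.(λ.λ.2 (λ.0)) (λ.0)
  [2] λ.λ.1 (λ.0)

Term B:
  start: λ.(λ.λ.2 (λ.0)) (λ.0)
  [1] λ.λ.1 (λ.0)

Answer: SAME — A ⇓ λ.λ.1 (λ.0), B ⇓ λ.λ.1 (λ.0)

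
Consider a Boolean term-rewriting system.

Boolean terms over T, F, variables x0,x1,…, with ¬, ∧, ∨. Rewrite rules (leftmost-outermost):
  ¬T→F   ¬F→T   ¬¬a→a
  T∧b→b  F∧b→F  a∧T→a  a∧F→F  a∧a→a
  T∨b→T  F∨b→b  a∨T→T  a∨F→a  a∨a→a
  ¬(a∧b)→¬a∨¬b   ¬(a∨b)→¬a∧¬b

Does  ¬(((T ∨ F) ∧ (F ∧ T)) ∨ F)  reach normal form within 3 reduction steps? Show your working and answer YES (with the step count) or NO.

  start: ¬(((T ∨ F) ∧ (F ∧ T)) ∨ F)
  [1] ¬((T ∨ F) ∧ (F ∧ T)) ∧ ¬F
  [2] (¬(T ∨ F) ∨ ¬(F ∧ T)) ∧ ¬F
  [3] ((¬T ∧ ¬F) ∨ ¬(F ∧ T)) ∧ ¬F

Answer: NO — after 3 steps the term is ((¬T ∧ ¬F) ∨ ¬(F ∧ T)) ∧ ¬F, not yet normal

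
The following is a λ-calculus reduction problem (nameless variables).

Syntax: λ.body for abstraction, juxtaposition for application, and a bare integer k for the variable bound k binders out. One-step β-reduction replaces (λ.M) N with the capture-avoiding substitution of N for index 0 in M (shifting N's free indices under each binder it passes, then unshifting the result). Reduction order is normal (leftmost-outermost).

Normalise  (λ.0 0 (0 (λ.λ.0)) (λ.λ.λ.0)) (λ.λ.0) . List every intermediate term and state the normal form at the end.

  start: (λ.0 0 (0 (λ.λ.0)) (λ.λ.λ.0)) (λ.λ.0)
  [1] (λ.λ.0) (λ.λ.0) ((λ.λ.0) (λ.λ.0)) (λ.λ.λ.0)
  [2] (λ.0) ((λ.λ.0) (λ.λ.0)) (λ.λ.λ.0)
  [3] (λ.λ.0) (λ.λ.0) (λ.λ.λ.0)
  [4] (λ.0) (λ.λ.λ.0)
  [5] λ.λ.λ.0

Answer: normal form = λ.λ.λ.0  (in 5 steps)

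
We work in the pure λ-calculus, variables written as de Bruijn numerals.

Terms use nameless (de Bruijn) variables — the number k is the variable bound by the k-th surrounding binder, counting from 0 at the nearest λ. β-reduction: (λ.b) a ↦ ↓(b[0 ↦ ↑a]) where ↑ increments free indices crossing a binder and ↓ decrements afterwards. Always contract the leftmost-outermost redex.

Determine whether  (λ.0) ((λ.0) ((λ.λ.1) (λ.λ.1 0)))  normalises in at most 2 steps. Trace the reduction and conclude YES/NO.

  start: (λ.0) ((λ.0) ((λ.λ.1) (λ.λ.1 0)))
  [1] (λ.0) ((λ.λ.1) (λ.λ.1 0))
  [2] (λ.λ.1) (λ.λ.1 0)

Answer: NO — after 2 steps the term is (λ.λ.1) (λ.λ.1 0), not yet normal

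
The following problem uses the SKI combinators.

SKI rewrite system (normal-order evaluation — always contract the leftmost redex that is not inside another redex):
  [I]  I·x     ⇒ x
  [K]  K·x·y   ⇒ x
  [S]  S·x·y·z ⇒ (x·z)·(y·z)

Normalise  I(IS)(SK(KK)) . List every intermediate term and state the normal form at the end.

Answer: normal form = S(SK(KK))  (in 2 steps)

Derivation:
  start: I(IS)(SK(KK))
  step 1: IS(SK(KK))
  step 2: S(SK(KK))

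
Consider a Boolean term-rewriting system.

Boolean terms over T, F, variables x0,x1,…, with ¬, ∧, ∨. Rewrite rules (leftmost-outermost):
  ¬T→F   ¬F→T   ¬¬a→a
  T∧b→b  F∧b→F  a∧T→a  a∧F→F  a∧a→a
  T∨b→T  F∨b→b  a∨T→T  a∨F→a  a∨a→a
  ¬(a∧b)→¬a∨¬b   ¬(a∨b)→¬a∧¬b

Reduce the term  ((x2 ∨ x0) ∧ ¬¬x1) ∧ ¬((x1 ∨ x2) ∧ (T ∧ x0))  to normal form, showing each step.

Answer: normal form = ((x2 ∨ x0) ∧ x1) ∧ ((¬x1 ∧ ¬x2) ∨ ¬x0)  (in 6 steps)

Derivation:
  start: ((x2 ∨ x0) ∧ ¬¬x1) ∧ ¬((x1 ∨ x2) ∧ (T ∧ x0))
  →1  ((x2 ∨ x0) ∧ x1) ∧ ¬((x1 ∨ x2) ∧ (T ∧ x0))
  →2  ((x2 ∨ x0) ∧ x1) ∧ (¬(x1 ∨ x2) ∨ ¬(T ∧ x0))
  →3  ((x2 ∨ x0) ∧ x1) ∧ ((¬x1 ∧ ¬x2) ∨ ¬(T ∧ x0))
  →4  ((x2 ∨ x0) ∧ x1) ∧ ((¬x1 ∧ ¬x2) ∨ (¬T ∨ ¬x0))
  →5  ((x2 ∨ x0) ∧ x1) ∧ ((¬x1 ∧ ¬x2) ∨ (F ∨ ¬x0))
  →6  ((x2 ∨ x0) ∧ x1) ∧ ((¬x1 ∧ ¬x2) ∨ ¬x0)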